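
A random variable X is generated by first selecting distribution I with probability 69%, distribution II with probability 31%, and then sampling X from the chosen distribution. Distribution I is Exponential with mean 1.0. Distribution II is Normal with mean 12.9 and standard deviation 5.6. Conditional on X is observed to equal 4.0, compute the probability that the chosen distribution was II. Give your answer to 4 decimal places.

0.3308

Likelihoods f(4.0 | ·): I: 0.0183156; II: 0.0201486.
Posterior ∝ prior × likelihood. Numerator for II: 0.31·0.0201486 = 0.00624607.
Normalizing constant: 0.69·0.0183156 + 0.31·0.0201486 = 0.0188839.
P(II | observation) = 0.00624607 / 0.0188839 = 0.330762.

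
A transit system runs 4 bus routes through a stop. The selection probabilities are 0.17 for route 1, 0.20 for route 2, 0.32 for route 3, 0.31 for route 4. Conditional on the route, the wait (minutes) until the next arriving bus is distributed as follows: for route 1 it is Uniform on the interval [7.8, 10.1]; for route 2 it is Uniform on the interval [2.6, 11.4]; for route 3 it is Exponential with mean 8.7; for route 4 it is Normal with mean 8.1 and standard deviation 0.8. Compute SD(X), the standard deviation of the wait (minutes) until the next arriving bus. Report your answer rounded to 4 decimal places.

Per component, 1: μ=8.95, E[X²]=80.5433; 2: μ=7, E[X²]=55.4533; 3: μ=8.7, E[X²]=151.38; 4: μ=8.1, E[X²]=66.25.
E[X] = 0.17·8.95 + 0.2·7 + 0.32·8.7 + 0.31·8.1 = 8.2165.
E[X²] = 0.17·80.5433 + 0.2·55.4533 + 0.32·151.38 + 0.31·66.25 = 93.7621.
Var(X) = E[X²] − (E[X])² = 93.7621 − 67.5109 = 26.2513.
SD(X) = √26.2513 = 5.1236.

5.1236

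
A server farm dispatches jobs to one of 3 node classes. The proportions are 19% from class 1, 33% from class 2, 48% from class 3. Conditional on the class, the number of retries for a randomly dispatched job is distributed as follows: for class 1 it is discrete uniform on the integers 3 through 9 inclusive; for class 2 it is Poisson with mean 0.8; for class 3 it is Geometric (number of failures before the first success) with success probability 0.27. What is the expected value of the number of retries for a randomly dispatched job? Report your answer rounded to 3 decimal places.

Component means — 1: 6; 2: 0.8; 3: 2.7037.
E[X] = 0.19·6 + 0.33·0.8 + 0.48·2.7037 = 2.70178.

2.702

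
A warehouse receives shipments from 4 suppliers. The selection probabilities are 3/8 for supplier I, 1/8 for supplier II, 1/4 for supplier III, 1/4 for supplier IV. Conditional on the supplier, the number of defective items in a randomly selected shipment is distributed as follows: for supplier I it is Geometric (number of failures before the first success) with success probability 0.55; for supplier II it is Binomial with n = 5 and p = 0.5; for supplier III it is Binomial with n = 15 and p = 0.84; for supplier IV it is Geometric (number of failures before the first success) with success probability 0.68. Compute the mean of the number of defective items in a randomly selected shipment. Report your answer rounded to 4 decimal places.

Component means — I: 0.818182; II: 2.5; III: 12.6; IV: 0.470588.
E[X] = 0.375·0.818182 + 0.125·2.5 + 0.25·12.6 + 0.25·0.470588 = 3.88697.

3.8870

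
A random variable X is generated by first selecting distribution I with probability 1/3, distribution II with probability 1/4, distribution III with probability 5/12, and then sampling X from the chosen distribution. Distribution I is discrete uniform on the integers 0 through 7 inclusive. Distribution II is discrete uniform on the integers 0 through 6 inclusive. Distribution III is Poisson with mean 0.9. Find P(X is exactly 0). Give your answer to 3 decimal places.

0.247

Conditional on each component, P(X = 0): I: 0.125; II: 0.142857; III: 0.40657.
By total probability, P(X = 0) = 0.333333·0.125 + 0.25·0.142857 + 0.416667·0.40657 = 0.246785.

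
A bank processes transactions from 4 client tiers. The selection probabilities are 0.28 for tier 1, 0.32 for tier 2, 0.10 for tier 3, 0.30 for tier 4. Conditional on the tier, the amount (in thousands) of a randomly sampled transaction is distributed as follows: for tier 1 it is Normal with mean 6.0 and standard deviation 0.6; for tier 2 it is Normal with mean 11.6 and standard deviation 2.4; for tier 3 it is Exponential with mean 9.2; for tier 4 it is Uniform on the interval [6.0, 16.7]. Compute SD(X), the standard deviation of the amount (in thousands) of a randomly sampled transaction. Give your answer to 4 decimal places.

4.3704

Per component, 1: μ=6, E[X²]=36.36; 2: μ=11.6, E[X²]=140.32; 3: μ=9.2, E[X²]=169.28; 4: μ=11.35, E[X²]=138.363.
E[X] = 0.28·6 + 0.32·11.6 + 0.1·9.2 + 0.3·11.35 = 9.717.
E[X²] = 0.28·36.36 + 0.32·140.32 + 0.1·169.28 + 0.3·138.363 = 113.52.
Var(X) = E[X²] − (E[X])² = 113.52 − 94.4201 = 19.1001.
SD(X) = √19.1001 = 4.37037.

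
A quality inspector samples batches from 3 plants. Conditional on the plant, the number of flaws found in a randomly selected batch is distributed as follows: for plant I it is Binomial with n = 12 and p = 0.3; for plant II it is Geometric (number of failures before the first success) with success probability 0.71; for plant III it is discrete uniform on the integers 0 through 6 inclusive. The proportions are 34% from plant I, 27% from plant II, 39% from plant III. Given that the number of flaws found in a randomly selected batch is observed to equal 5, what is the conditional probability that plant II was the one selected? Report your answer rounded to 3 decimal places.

Likelihoods P(X=5 | ·): I: 0.158496; II: 0.00145629; III: 0.142857.
Posterior ∝ prior × likelihood. Numerator for II: 0.27·0.00145629 = 0.000393199.
Normalizing constant: 0.34·0.158496 + 0.27·0.00145629 + 0.39·0.142857 = 0.109996.
P(II | observation) = 0.000393199 / 0.109996 = 0.00357466.

0.004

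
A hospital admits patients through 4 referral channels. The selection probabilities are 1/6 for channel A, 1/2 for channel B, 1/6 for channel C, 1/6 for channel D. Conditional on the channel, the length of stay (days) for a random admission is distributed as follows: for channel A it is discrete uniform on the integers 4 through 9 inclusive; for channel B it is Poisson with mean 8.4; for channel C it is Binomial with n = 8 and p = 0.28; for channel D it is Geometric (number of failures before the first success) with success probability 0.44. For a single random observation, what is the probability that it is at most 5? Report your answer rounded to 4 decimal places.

0.4611

Conditional on each channel, P(X ≤ 5): A: 0.333333; B: 0.157277; C: 0.99219; D: 0.969159.
By total probability, P(X ≤ 5) = 0.166667·0.333333 + 0.5·0.157277 + 0.166667·0.99219 + 0.166667·0.969159 = 0.461085.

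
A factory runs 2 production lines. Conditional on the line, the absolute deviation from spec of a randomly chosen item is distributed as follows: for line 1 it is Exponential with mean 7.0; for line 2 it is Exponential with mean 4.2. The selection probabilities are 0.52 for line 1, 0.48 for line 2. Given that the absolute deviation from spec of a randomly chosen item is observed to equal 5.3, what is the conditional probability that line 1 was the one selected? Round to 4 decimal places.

Likelihoods f(5.3 | ·): 1: 0.0670006; 2: 0.0674082.
Posterior ∝ prior × likelihood. Numerator for 1: 0.52·0.0670006 = 0.0348403.
Normalizing constant: 0.52·0.0670006 + 0.48·0.0674082 = 0.0671963.
P(1 | observation) = 0.0348403 / 0.0671963 = 0.518486.

0.5185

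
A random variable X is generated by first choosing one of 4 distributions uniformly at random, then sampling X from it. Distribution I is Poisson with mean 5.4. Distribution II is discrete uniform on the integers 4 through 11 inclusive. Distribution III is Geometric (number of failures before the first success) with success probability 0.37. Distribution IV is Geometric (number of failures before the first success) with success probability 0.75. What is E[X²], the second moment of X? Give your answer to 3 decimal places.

For each component E[X²] = Var + (mean)², giving I: 34.56; II: 61.5; III: 7.5011; IV: 0.555556.
Overall E[X²] = 0.25·34.56 + 0.25·61.5 + 0.25·7.5011 + 0.25·0.555556 = 26.0292.

26.029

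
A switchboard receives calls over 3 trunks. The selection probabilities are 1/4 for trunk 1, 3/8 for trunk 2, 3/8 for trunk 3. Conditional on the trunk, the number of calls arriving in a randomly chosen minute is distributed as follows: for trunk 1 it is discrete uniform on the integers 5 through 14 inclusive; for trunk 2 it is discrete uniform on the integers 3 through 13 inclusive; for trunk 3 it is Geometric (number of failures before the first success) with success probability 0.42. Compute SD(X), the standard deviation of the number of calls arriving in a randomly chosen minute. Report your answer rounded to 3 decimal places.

4.427

Per component, 1: μ=9.5, E[X²]=98.5; 2: μ=8, E[X²]=74; 3: μ=1.38095, E[X²]=5.19501.
E[X] = 0.25·9.5 + 0.375·8 + 0.375·1.38095 = 5.89286.
E[X²] = 0.25·98.5 + 0.375·74 + 0.375·5.19501 = 54.3231.
Var(X) = E[X²] − (E[X])² = 54.3231 − 34.7258 = 19.5974.
SD(X) = √19.5974 = 4.42689.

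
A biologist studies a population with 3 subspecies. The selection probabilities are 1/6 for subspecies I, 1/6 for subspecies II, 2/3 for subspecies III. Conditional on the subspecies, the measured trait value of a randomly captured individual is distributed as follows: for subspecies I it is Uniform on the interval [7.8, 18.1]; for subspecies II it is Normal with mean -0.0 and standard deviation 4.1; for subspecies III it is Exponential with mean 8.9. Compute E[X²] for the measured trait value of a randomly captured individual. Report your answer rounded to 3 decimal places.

For each component E[X²] = Var + (mean)², giving I: 176.543; II: 16.81; III: 158.42.
Overall E[X²] = 0.166667·176.543 + 0.166667·16.81 + 0.666667·158.42 = 137.839.

137.839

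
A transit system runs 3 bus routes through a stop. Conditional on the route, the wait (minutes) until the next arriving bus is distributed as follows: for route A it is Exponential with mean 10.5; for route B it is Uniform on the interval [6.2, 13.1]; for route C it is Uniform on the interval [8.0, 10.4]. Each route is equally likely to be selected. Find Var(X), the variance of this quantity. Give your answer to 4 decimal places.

Per component, A: μ=10.5, E[X²]=220.5; B: μ=9.65, E[X²]=97.09; C: μ=9.2, E[X²]=85.12.
E[X] = 0.333333·10.5 + 0.333333·9.65 + 0.333333·9.2 = 9.78333.
E[X²] = 0.333333·220.5 + 0.333333·97.09 + 0.333333·85.12 = 134.237.
Var(X) = E[X²] − (E[X])² = 134.237 − 95.7136 = 38.5231.

38.5231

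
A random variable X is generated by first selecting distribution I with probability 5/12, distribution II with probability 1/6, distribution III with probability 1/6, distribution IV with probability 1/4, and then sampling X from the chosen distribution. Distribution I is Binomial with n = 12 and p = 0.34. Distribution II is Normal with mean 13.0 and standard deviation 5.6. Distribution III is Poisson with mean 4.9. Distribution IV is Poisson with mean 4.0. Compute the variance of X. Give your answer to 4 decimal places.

Per component, I: μ=4.08, E[X²]=19.3392; II: μ=13, E[X²]=200.36; III: μ=4.9, E[X²]=28.91; IV: μ=4, E[X²]=20.
E[X] = 0.416667·4.08 + 0.166667·13 + 0.166667·4.9 + 0.25·4 = 5.68333.
E[X²] = 0.416667·19.3392 + 0.166667·200.36 + 0.166667·28.91 + 0.25·20 = 51.2697.
Var(X) = E[X²] − (E[X])² = 51.2697 − 32.3003 = 18.9694.

18.9694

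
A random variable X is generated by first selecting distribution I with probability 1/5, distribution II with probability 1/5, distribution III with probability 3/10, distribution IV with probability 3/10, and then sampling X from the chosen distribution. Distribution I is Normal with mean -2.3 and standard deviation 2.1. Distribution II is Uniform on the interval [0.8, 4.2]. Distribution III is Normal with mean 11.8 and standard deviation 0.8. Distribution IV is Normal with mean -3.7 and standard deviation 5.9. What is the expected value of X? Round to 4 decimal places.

2.4700

Component means — I: -2.3; II: 2.5; III: 11.8; IV: -3.7.
E[X] = 0.2·-2.3 + 0.2·2.5 + 0.3·11.8 + 0.3·-3.7 = 2.47.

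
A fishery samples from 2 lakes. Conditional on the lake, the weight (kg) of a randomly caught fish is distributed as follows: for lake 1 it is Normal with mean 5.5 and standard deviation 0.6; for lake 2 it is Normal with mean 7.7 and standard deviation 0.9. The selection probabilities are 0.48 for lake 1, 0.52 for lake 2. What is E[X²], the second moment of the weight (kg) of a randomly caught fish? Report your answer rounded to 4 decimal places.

For each component E[X²] = Var + (mean)², giving 1: 30.61; 2: 60.1.
Overall E[X²] = 0.48·30.61 + 0.52·60.1 = 45.9448.

45.9448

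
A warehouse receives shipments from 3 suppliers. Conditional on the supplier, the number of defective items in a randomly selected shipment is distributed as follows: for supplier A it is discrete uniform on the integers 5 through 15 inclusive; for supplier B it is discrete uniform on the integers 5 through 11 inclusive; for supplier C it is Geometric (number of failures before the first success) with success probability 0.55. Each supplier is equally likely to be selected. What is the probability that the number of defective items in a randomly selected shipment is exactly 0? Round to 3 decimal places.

0.183

Conditional on each supplier, P(X = 0): A: 0; B: 0; C: 0.55.
By total probability, P(X = 0) = 0.333333·0 + 0.333333·0 + 0.333333·0.55 = 0.183333.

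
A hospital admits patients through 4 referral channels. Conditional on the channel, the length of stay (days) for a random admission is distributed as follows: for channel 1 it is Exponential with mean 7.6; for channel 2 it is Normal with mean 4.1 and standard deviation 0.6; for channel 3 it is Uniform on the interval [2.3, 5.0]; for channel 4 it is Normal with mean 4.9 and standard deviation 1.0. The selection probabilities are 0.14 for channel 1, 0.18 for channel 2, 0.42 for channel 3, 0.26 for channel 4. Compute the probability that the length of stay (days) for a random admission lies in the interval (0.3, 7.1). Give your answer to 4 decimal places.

0.9360

Conditional on each channel, P(0.3 < X < 7.1): 1: 0.568399; 2: 1; 3: 1; 4: 0.986094.
By total probability, P(0.3 < X < 7.1) = 0.14·0.568399 + 0.18·1 + 0.42·1 + 0.26·0.986094 = 0.93596.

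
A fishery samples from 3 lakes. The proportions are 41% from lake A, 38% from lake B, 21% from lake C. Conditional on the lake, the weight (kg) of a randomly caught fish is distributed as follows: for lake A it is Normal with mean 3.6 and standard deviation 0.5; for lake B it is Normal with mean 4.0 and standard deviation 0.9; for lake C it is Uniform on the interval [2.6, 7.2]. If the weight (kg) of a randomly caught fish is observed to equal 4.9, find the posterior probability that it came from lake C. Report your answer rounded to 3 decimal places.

Likelihoods f(4.9 | ·): A: 0.0271659; B: 0.268856; C: 0.217391.
Posterior ∝ prior × likelihood. Numerator for C: 0.21·0.217391 = 0.0456522.
Normalizing constant: 0.41·0.0271659 + 0.38·0.268856 + 0.21·0.217391 = 0.158956.
P(C | observation) = 0.0456522 / 0.158956 = 0.287201.

0.287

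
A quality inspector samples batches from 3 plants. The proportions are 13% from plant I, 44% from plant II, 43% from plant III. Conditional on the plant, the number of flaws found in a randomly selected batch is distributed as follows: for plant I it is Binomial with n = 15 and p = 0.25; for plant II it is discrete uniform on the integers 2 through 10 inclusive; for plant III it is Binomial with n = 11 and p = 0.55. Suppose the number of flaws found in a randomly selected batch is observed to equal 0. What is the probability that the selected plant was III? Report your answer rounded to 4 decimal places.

0.0365

Likelihoods P(X=0 | ·): I: 0.0133635; II: 0; III: 0.000153228.
Posterior ∝ prior × likelihood. Numerator for III: 0.43·0.000153228 = 6.5888e-05.
Normalizing constant: 0.13·0.0133635 + 0.44·0 + 0.43·0.000153228 = 0.00180314.
P(III | observation) = 6.5888e-05 / 0.00180314 = 0.0365407.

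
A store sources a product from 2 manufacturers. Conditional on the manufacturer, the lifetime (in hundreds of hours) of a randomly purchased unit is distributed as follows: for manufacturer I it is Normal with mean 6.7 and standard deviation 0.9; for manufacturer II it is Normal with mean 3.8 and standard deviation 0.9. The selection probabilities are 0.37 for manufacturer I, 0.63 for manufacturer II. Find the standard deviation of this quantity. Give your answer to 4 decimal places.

1.6644

Per component, I: μ=6.7, E[X²]=45.7; II: μ=3.8, E[X²]=15.25.
E[X] = 0.37·6.7 + 0.63·3.8 = 4.873.
E[X²] = 0.37·45.7 + 0.63·15.25 = 26.5165.
Var(X) = E[X²] − (E[X])² = 26.5165 − 23.7461 = 2.77037.
SD(X) = √2.77037 = 1.66444.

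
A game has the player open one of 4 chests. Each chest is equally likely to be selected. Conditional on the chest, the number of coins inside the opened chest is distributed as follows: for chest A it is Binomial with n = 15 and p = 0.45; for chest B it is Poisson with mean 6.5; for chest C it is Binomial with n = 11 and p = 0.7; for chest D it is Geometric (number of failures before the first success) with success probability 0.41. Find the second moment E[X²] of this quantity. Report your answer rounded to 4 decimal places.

41.3014

For each component E[X²] = Var + (mean)², giving A: 49.275; B: 48.75; C: 61.6; D: 5.58061.
Overall E[X²] = 0.25·49.275 + 0.25·48.75 + 0.25·61.6 + 0.25·5.58061 = 41.3014.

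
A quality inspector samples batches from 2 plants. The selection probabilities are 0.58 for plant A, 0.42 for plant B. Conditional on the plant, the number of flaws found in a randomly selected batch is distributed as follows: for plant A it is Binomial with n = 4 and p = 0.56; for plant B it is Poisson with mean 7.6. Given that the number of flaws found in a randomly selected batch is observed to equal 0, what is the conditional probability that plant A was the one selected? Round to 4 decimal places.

Likelihoods P(X=0 | ·): A: 0.037481; B: 0.000500451.
Posterior ∝ prior × likelihood. Numerator for A: 0.58·0.037481 = 0.021739.
Normalizing constant: 0.58·0.037481 + 0.42·0.000500451 = 0.0219491.
P(A | observation) = 0.021739 / 0.0219491 = 0.990424.

0.9904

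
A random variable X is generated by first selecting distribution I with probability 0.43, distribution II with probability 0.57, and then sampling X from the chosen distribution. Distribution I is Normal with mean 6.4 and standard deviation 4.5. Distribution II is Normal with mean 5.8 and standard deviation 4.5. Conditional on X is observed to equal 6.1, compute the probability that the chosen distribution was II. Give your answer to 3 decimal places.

0.570

Likelihoods f(6.1 | ·): I: 0.0884571; II: 0.0884571.
Posterior ∝ prior × likelihood. Numerator for II: 0.57·0.0884571 = 0.0504205.
Normalizing constant: 0.43·0.0884571 + 0.57·0.0884571 = 0.0884571.
P(II | observation) = 0.0504205 / 0.0884571 = 0.57.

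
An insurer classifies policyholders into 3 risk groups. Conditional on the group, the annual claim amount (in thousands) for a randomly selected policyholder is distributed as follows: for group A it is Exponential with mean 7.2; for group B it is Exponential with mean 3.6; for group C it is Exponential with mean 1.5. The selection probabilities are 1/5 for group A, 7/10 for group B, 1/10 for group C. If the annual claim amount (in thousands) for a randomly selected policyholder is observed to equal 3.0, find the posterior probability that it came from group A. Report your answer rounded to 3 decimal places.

Likelihoods f(3.0 | ·): A: 0.0915612; B: 0.120722; C: 0.0902235.
Posterior ∝ prior × likelihood. Numerator for A: 0.2·0.0915612 = 0.0183122.
Normalizing constant: 0.2·0.0915612 + 0.7·0.120722 + 0.1·0.0902235 = 0.11184.
P(A | observation) = 0.0183122 / 0.11184 = 0.163736.

0.164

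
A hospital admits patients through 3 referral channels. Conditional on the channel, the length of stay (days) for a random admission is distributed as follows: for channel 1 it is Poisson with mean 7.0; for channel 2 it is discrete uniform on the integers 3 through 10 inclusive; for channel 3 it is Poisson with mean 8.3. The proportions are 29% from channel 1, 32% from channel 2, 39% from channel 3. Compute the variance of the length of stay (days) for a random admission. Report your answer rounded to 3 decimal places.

7.566

Per component, 1: μ=7, E[X²]=56; 2: μ=6.5, E[X²]=47.5; 3: μ=8.3, E[X²]=77.19.
E[X] = 0.29·7 + 0.32·6.5 + 0.39·8.3 = 7.347.
E[X²] = 0.29·56 + 0.32·47.5 + 0.39·77.19 = 61.5441.
Var(X) = E[X²] − (E[X])² = 61.5441 − 53.9784 = 7.56569.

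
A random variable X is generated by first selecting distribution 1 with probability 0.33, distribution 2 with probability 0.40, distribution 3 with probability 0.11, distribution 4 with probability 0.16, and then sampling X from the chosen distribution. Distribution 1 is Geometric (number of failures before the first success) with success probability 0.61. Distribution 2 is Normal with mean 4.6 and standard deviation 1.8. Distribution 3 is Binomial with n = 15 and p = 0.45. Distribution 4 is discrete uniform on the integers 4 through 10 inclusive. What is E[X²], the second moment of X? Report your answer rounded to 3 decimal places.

For each component E[X²] = Var + (mean)², giving 1: 1.45687; 2: 24.4; 3: 49.275; 4: 53.
Overall E[X²] = 0.33·1.45687 + 0.4·24.4 + 0.11·49.275 + 0.16·53 = 24.141.

24.141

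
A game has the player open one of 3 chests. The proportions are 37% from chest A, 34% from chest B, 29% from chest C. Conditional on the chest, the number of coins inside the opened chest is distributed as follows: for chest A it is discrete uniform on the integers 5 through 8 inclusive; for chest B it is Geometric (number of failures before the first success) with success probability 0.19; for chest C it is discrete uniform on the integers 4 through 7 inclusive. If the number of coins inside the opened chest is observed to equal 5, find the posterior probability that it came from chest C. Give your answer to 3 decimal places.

Likelihoods P(X=5 | ·): A: 0.25; B: 0.0662489; C: 0.25.
Posterior ∝ prior × likelihood. Numerator for C: 0.29·0.25 = 0.0725.
Normalizing constant: 0.37·0.25 + 0.34·0.0662489 + 0.29·0.25 = 0.187525.
P(C | observation) = 0.0725 / 0.187525 = 0.386616.

0.387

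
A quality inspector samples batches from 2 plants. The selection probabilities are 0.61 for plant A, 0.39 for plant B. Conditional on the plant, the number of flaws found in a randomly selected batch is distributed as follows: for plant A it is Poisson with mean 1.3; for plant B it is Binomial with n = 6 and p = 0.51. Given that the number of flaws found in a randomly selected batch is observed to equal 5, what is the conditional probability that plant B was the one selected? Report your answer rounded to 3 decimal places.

0.885

Likelihoods P(X=5 | ·): A: 0.00843243; B: 0.101437.
Posterior ∝ prior × likelihood. Numerator for B: 0.39·0.101437 = 0.0395606.
Normalizing constant: 0.61·0.00843243 + 0.39·0.101437 = 0.0447044.
P(B | observation) = 0.0395606 / 0.0447044 = 0.884938.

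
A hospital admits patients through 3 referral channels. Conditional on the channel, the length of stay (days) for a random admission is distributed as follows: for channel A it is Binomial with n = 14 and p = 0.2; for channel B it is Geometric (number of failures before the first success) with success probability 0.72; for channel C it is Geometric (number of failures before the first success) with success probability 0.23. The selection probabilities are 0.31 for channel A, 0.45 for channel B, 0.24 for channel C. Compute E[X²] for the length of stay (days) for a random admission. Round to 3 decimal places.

9.619

For each component E[X²] = Var + (mean)², giving A: 10.08; B: 0.691358; C: 25.7637.
Overall E[X²] = 0.31·10.08 + 0.45·0.691358 + 0.24·25.7637 = 9.6192.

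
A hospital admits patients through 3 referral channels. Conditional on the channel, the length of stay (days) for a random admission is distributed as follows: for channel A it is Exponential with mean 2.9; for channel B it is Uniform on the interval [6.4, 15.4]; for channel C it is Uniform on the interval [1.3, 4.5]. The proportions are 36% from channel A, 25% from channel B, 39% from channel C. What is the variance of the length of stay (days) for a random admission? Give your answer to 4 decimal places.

Per component, A: μ=2.9, E[X²]=16.82; B: μ=10.9, E[X²]=125.56; C: μ=2.9, E[X²]=9.26333.
E[X] = 0.36·2.9 + 0.25·10.9 + 0.39·2.9 = 4.9.
E[X²] = 0.36·16.82 + 0.25·125.56 + 0.39·9.26333 = 41.0579.
Var(X) = E[X²] − (E[X])² = 41.0579 − 24.01 = 17.0479.

17.0479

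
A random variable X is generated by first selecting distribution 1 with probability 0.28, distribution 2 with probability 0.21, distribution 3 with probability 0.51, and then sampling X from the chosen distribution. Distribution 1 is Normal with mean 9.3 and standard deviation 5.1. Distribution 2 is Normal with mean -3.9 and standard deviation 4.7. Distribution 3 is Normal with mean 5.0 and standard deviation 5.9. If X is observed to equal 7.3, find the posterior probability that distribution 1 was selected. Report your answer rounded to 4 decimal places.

Likelihoods f(7.3 | ·): 1: 0.0724345; 2: 0.00496275; 3: 0.0626699.
Posterior ∝ prior × likelihood. Numerator for 1: 0.28·0.0724345 = 0.0202817.
Normalizing constant: 0.28·0.0724345 + 0.21·0.00496275 + 0.51·0.0626699 = 0.0532855.
P(1 | observation) = 0.0202817 / 0.0532855 = 0.380623.

0.3806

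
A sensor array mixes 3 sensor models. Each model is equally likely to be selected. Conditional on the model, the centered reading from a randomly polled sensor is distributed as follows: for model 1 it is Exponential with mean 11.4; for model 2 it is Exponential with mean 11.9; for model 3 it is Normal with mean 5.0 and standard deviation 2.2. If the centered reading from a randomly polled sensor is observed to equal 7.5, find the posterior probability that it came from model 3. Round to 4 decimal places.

0.5132

Likelihoods f(7.5 | ·): 1: 0.0454334; 2: 0.0447443; 3: 0.0950781.
Posterior ∝ prior × likelihood. Numerator for 3: 0.333333·0.0950781 = 0.0316927.
Normalizing constant: 0.333333·0.0454334 + 0.333333·0.0447443 + 0.333333·0.0950781 = 0.0617519.
P(3 | observation) = 0.0316927 / 0.0617519 = 0.513226.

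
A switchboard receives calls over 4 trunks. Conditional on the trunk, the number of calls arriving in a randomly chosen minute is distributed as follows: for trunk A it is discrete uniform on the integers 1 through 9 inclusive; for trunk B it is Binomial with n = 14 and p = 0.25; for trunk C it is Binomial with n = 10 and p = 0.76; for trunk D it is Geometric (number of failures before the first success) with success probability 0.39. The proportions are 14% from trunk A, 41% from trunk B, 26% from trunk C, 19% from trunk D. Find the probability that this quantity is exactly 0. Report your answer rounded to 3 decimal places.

0.081

Conditional on each trunk, P(X = 0): A: 0; B: 0.0178179; C: 6.34034e-07; D: 0.39.
By total probability, P(X = 0) = 0.14·0 + 0.41·0.0178179 + 0.26·6.34034e-07 + 0.19·0.39 = 0.0814055.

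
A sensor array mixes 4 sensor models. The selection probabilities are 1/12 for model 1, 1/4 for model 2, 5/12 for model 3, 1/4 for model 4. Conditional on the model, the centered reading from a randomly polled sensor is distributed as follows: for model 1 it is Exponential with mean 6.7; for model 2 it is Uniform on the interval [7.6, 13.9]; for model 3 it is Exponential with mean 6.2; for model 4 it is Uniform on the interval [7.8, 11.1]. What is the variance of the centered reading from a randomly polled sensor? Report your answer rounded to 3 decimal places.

Per component, 1: μ=6.7, E[X²]=89.78; 2: μ=10.75, E[X²]=118.87; 3: μ=6.2, E[X²]=76.88; 4: μ=9.45, E[X²]=90.21.
E[X] = 0.0833333·6.7 + 0.25·10.75 + 0.416667·6.2 + 0.25·9.45 = 8.19167.
E[X²] = 0.0833333·89.78 + 0.25·118.87 + 0.416667·76.88 + 0.25·90.21 = 91.785.
Var(X) = E[X²] − (E[X])² = 91.785 − 67.1034 = 24.6816.

24.682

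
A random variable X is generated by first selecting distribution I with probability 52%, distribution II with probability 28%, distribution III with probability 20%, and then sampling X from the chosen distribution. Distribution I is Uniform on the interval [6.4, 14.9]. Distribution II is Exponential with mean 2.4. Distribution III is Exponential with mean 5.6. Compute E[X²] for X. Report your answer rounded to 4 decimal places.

For each component E[X²] = Var + (mean)², giving I: 119.443; II: 11.52; III: 62.72.
Overall E[X²] = 0.52·119.443 + 0.28·11.52 + 0.2·62.72 = 77.8801.

77.8801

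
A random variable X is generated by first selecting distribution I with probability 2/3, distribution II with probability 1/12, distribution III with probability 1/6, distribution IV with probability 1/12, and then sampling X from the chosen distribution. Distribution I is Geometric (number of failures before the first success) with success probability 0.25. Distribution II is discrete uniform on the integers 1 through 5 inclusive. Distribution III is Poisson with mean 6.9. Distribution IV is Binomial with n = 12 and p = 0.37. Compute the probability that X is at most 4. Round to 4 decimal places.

0.6493

Conditional on each component, P(X ≤ 4): I: 0.762695; II: 0.8; III: 0.182311; IV: 0.524886.
By total probability, P(X ≤ 4) = 0.666667·0.762695 + 0.0833333·0.8 + 0.166667·0.182311 + 0.0833333·0.524886 = 0.649256.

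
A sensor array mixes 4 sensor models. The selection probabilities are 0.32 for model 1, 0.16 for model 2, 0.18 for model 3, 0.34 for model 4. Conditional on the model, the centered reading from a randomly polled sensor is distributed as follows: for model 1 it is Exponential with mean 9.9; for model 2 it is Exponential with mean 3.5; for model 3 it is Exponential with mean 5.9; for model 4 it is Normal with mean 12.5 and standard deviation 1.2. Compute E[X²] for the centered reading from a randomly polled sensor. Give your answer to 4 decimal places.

For each component E[X²] = Var + (mean)², giving 1: 196.02; 2: 24.5; 3: 69.62; 4: 157.69.
Overall E[X²] = 0.32·196.02 + 0.16·24.5 + 0.18·69.62 + 0.34·157.69 = 132.793.

132.7926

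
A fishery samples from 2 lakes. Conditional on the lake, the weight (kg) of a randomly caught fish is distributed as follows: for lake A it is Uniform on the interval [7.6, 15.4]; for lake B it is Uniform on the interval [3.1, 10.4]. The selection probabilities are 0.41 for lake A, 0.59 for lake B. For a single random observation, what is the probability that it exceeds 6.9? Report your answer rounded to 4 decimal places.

0.6929

Conditional on each lake, P(X > 6.9): A: 1; B: 0.479452.
By total probability, P(X > 6.9) = 0.41·1 + 0.59·0.479452 = 0.692877.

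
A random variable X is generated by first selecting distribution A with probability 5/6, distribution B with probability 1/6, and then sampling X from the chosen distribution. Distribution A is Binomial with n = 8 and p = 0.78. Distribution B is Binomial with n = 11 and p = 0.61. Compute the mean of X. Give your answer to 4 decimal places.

Component means — A: 6.24; B: 6.71.
E[X] = 0.833333·6.24 + 0.166667·6.71 = 6.31833.

6.3183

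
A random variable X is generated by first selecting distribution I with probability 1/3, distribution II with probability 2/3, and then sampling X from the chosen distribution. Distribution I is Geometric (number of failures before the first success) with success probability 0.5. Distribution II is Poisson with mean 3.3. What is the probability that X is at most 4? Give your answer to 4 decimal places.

0.8313

Conditional on each component, P(X ≤ 4): I: 0.96875; II: 0.76259.
By total probability, P(X ≤ 4) = 0.333333·0.96875 + 0.666667·0.76259 = 0.83131.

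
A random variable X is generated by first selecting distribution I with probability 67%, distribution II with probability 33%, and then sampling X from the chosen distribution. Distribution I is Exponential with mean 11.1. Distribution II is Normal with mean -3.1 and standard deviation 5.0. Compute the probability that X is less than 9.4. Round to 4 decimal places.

0.7107

Conditional on each component, P(X < 9.4): I: 0.571235; II: 0.99379.
By total probability, P(X < 9.4) = 0.67·0.571235 + 0.33·0.99379 = 0.710678.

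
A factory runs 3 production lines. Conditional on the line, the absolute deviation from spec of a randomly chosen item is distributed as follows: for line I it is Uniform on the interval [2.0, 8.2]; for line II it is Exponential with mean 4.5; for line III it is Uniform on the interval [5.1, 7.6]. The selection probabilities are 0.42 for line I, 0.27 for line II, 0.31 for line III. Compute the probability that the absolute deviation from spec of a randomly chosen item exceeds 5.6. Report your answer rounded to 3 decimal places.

0.502

Conditional on each line, P(X > 5.6): I: 0.419355; II: 0.288101; III: 0.8.
By total probability, P(X > 5.6) = 0.42·0.419355 + 0.27·0.288101 + 0.31·0.8 = 0.501916.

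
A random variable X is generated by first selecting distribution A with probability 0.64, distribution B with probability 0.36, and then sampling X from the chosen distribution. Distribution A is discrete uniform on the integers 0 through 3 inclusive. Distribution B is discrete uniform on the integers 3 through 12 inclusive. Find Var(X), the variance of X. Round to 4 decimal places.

Per component, A: μ=1.5, E[X²]=3.5; B: μ=7.5, E[X²]=64.5.
E[X] = 0.64·1.5 + 0.36·7.5 = 3.66.
E[X²] = 0.64·3.5 + 0.36·64.5 = 25.46.
Var(X) = E[X²] − (E[X])² = 25.46 − 13.3956 = 12.0644.

12.0644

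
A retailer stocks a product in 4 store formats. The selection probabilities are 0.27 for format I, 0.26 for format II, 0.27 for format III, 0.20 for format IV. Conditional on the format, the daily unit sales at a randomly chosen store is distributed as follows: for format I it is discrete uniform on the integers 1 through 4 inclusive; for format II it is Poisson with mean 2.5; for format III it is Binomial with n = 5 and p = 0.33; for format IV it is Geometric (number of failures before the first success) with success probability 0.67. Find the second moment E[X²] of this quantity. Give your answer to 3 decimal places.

For each component E[X²] = Var + (mean)², giving I: 7.5; II: 8.75; III: 3.828; IV: 0.977723.
Overall E[X²] = 0.27·7.5 + 0.26·8.75 + 0.27·3.828 + 0.2·0.977723 = 5.5291.

5.529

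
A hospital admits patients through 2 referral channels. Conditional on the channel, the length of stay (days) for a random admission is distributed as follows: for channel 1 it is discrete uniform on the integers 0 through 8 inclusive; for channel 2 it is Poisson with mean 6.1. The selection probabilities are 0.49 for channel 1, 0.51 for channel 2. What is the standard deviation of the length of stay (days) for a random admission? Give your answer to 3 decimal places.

Per component, 1: μ=4, E[X²]=22.6667; 2: μ=6.1, E[X²]=43.31.
E[X] = 0.49·4 + 0.51·6.1 = 5.071.
E[X²] = 0.49·22.6667 + 0.51·43.31 = 33.1948.
Var(X) = E[X²] − (E[X])² = 33.1948 − 25.715 = 7.47973.
SD(X) = √7.47973 = 2.73491.

2.735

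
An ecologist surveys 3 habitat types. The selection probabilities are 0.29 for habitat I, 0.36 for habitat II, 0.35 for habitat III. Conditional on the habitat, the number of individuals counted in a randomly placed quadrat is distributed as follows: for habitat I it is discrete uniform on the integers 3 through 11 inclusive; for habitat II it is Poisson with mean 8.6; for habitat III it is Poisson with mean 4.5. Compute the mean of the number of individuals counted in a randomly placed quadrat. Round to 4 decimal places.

Component means — I: 7; II: 8.6; III: 4.5.
E[X] = 0.29·7 + 0.36·8.6 + 0.35·4.5 = 6.701.

6.7010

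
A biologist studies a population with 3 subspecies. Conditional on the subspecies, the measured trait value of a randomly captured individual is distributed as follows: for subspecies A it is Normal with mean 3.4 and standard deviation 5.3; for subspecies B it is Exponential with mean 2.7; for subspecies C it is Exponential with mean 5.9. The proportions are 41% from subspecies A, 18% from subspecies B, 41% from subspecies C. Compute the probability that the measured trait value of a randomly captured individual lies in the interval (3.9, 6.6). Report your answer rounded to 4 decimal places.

Conditional on each subspecies, P(3.9 < X < 6.6): A: 0.189423; B: 0.149103; C: 0.189603.
By total probability, P(3.9 < X < 6.6) = 0.41·0.189423 + 0.18·0.149103 + 0.41·0.189603 = 0.182239.

0.1822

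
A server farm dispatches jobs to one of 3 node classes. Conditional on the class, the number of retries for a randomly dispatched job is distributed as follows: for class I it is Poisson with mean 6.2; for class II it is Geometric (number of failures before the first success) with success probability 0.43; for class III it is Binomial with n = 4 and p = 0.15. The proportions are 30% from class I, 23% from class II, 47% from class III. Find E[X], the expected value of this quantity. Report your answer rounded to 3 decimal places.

Component means — I: 6.2; II: 1.32558; III: 0.6.
E[X] = 0.3·6.2 + 0.23·1.32558 + 0.47·0.6 = 2.44688.

2.447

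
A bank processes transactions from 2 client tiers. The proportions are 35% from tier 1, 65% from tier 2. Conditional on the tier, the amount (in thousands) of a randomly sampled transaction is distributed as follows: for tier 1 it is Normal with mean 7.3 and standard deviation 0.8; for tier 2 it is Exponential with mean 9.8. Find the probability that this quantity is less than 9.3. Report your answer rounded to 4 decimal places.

0.7462

Conditional on each tier, P(X < 9.3): 1: 0.99379; 2: 0.612864.
By total probability, P(X < 9.3) = 0.35·0.99379 + 0.65·0.612864 = 0.746188.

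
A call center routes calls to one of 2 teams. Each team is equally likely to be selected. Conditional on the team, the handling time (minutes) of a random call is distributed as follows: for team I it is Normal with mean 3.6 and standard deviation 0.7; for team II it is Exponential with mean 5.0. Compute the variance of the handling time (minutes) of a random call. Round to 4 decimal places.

13.2350

Per component, I: μ=3.6, E[X²]=13.45; II: μ=5, E[X²]=50.
E[X] = 0.5·3.6 + 0.5·5 = 4.3.
E[X²] = 0.5·13.45 + 0.5·50 = 31.725.
Var(X) = E[X²] − (E[X])² = 31.725 − 18.49 = 13.235.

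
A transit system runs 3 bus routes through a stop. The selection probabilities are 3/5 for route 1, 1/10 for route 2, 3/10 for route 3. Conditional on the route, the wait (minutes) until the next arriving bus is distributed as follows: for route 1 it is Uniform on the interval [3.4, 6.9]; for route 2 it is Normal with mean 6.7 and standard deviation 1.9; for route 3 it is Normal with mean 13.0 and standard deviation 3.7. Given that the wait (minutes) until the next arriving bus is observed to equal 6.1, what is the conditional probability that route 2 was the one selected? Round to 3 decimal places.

0.101

Likelihoods f(6.1 | ·): 1: 0.285714; 2: 0.199757; 3: 0.0189466.
Posterior ∝ prior × likelihood. Numerator for 2: 0.1·0.199757 = 0.0199757.
Normalizing constant: 0.6·0.285714 + 0.1·0.199757 + 0.3·0.0189466 = 0.197088.
P(2 | observation) = 0.0199757 / 0.197088 = 0.101354.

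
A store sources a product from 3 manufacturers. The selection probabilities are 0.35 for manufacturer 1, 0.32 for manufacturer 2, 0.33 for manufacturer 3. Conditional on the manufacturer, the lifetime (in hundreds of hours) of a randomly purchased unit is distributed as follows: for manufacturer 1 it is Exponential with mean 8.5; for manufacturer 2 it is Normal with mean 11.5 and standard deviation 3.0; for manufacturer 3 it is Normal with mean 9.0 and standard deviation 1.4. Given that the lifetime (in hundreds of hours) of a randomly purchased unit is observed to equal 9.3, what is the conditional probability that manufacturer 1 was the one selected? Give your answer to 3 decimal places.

0.100

Likelihoods f(9.3 | ·): 1: 0.0393923; 2: 0.101628; 3: 0.278491.
Posterior ∝ prior × likelihood. Numerator for 1: 0.35·0.0393923 = 0.0137873.
Normalizing constant: 0.35·0.0393923 + 0.32·0.101628 + 0.33·0.278491 = 0.13821.
P(1 | observation) = 0.0137873 / 0.13821 = 0.0997562.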